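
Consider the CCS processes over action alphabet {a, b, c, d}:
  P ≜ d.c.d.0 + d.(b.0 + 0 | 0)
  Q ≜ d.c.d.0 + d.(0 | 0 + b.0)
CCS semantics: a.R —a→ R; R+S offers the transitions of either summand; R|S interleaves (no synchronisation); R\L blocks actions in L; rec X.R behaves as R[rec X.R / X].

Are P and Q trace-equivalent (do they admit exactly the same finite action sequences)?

P's transition system — 5 states:
  s0 = d.c.d.0 + d.(b.0 + 0 | 0) :: --d--▸ s1, --d--▸ s2
  s1 = b.0 + 0 | 0 :: --b--▸ s3
  s2 = c.d.0 :: --c--▸ s4
  s3 = 0 :: ∅
  s4 = d.0 :: --d--▸ s3
Q's transition system — 5 states:
  t0 = d.c.d.0 + d.(0 | 0 + b.0) :: --d--▸ t1, --d--▸ t2
  t1 = 0 | 0 + b.0 :: --b--▸ t3
  t2 = c.d.0 :: --c--▸ t4
  t3 = 0 :: ∅
  t4 = d.0 :: --d--▸ t3
Bisimilarity quotient blocks:
  B0 = {s0, t0}
  B1 = {s2, t2}
  B2 = {s4, t4}
  B3 = {s3, t3}
  B4 = {s1, t1}
s0 ∈ B0, t0 ∈ B0 → same block
Bisimilar ⇒ trace-equivalent.

trace-equivalent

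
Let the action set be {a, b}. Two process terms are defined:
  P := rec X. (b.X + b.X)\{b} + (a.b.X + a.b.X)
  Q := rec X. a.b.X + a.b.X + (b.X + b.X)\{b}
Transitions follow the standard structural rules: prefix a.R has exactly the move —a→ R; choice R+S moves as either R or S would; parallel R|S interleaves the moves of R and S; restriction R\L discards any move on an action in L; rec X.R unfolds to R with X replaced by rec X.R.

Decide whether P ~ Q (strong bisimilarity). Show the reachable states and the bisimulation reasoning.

P ~ Q

P's transition system — 2 states:
  p0 = rec X. (b.X + b.X)\{b} + (a.b.X + a.b.X) :: -a-> p1
  p1 = b.(rec X. (b.X + b.X)\{b} + (a.b.X + a.b.X)) :: -b-> p0
Q's transition system — 2 states:
  q0 = rec X. a.b.X + a.b.X + (b.X + b.X)\{b} :: -a-> q1
  q1 = b.(rec X. a.b.X + a.b.X + (b.X + b.X)\{b}) :: -b-> q0
Partition-refinement fixed point:
  B0 = {p0, q0}
  B1 = {p1, q1}
p0 ∈ B0, q0 ∈ B0 → same block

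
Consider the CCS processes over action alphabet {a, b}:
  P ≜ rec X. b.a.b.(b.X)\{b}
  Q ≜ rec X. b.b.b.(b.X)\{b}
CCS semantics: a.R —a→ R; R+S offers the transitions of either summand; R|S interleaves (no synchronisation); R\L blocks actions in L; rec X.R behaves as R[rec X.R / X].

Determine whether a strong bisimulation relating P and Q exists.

Reachable graph of P (4 states):
  p0 = rec X. b.a.b.(b.X)\{b} has moves =b=> p1
  p1 = a.b.(b.(rec X. b.a.b.(b.X)\{b}))\{b} has moves =a=> p2
  p2 = b.(b.(rec X. b.a.b.(b.X)\{b}))\{b} has moves =b=> p3
  p3 = (b.(rec X. b.a.b.(b.X)\{b}))\{b} has moves ·
Reachable graph of Q (4 states):
  q0 = rec X. b.b.b.(b.X)\{b} has moves =b=> q1
  q1 = b.b.(b.(rec X. b.b.b.(b.X)\{b}))\{b} has moves =b=> q2
  q2 = b.(b.(rec X. b.b.b.(b.X)\{b}))\{b} has moves =b=> q3
  q3 = (b.(rec X. b.b.b.(b.X)\{b}))\{b} has moves ·
Coarsest stable partition (strong bisimilarity classes):
  B0 = {p0}
  B1 = {p1}
  B2 = {p2, q2}
  B3 = {p3, q3}
  B4 = {q0}
  B5 = {q1}
p0 ∈ B0, q0 ∈ B4 → different blocks

NO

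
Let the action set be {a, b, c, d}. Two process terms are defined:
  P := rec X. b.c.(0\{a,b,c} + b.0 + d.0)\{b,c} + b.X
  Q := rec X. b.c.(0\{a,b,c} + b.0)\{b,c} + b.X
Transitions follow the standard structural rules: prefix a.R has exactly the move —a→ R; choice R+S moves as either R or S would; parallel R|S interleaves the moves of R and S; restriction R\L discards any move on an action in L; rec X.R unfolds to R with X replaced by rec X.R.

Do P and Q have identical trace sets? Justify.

Reachable graph of P (4 states):
  p0 = rec X. b.c.(0\{a,b,c} + b.0 + d.0)\{b,c} + b.X has moves ··b··> p0, ··b··> p1
  p1 = c.(0\{a,b,c} + b.0 + d.0)\{b,c} has moves ··c··> p2
  p2 = (0\{a,b,c} + b.0 + d.0)\{b,c} has moves ··d··> p3
  p3 = 0\{b,c} has moves deadlocked
Reachable graph of Q (3 states):
  q0 = rec X. b.c.(0\{a,b,c} + b.0)\{b,c} + b.X has moves ··b··> q0, ··b··> q1
  q1 = c.(0\{a,b,c} + b.0)\{b,c} has moves ··c··> q2
  q2 = (0\{a,b,c} + b.0)\{b,c} has moves deadlocked
Trace ⟨bcd⟩ through P, begin at {p0}:
  after b @ step 1: {p0, p1}
  after c @ step 2: {p2}
  after d @ step 3: {p3}
  — P admits the full trace.
Trace ⟨bcd⟩ through Q, begin at {q0}:
  after b @ step 1: {q0, q1}
  after c @ step 2: {q2}
  after d @ step 3: ∅  — Q cannot continue

traces(P) ≠ traces(Q) — witness ⟨bcd⟩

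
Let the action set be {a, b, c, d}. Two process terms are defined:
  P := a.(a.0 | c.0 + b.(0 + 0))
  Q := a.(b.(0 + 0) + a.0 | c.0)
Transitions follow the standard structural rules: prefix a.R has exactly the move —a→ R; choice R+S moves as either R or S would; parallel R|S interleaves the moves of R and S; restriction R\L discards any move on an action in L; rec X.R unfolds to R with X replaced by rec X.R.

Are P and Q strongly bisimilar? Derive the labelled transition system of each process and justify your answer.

P's transition system — 6 states:
  s0 = a.(a.0 | c.0 + b.(0 + 0)) ⊢ -a-> s1
  s1 = a.0 | c.0 + b.(0 + 0) ⊢ -a-> s2, -b-> s3, -c-> s4
  s2 = 0 | c.0 ⊢ -c-> s5
  s3 = 0 + 0 ⊢ ·
  s4 = a.0 | 0 ⊢ -a-> s5
  s5 = 0 | 0 ⊢ ·
Q's transition system — 6 states:
  t0 = a.(b.(0 + 0) + a.0 | c.0) ⊢ -a-> t1
  t1 = b.(0 + 0) + a.0 | c.0 ⊢ -a-> t2, -b-> t3, -c-> t4
  t2 = 0 | c.0 ⊢ -c-> t5
  t3 = 0 + 0 ⊢ ·
  t4 = a.0 | 0 ⊢ -a-> t5
  t5 = 0 | 0 ⊢ ·
Bisimilarity quotient blocks:
  B0 = {s0, t0}
  B1 = {s1, t1}
  B2 = {s3, s5, t3, t5}
  B3 = {s4, t4}
  B4 = {s2, t2}
s0 ∈ B0, t0 ∈ B0 → same block

YES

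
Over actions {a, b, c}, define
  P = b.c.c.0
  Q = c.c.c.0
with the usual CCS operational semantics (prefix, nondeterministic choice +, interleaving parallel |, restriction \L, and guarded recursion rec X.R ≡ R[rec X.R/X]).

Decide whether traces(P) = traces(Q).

traces(P) ≠ traces(Q) — witness ⟨b⟩

P's transition system — 4 states:
  p0 = b.c.c.0 ⊢ ··b··> p1
  p1 = c.c.0 ⊢ ··c··> p2
  p2 = c.0 ⊢ ··c··> p3
  p3 = 0 ⊢ ∅
Q's transition system — 4 states:
  q0 = c.c.c.0 ⊢ ··c··> q1
  q1 = c.c.0 ⊢ ··c··> q2
  q2 = c.0 ⊢ ··c··> q3
  q3 = 0 ⊢ ∅
Executing b from P (initial set {p0}):
  after b @ step 1: {p1}
  — P admits the full trace.
Executing b from Q (initial set {q0}):
  after b @ step 1: no successor for Q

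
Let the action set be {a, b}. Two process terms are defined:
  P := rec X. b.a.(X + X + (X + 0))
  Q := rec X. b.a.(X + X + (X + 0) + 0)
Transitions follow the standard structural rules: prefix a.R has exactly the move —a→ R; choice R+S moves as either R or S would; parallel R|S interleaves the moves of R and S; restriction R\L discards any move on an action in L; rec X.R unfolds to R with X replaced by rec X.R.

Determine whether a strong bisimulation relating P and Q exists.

Reachable graph of P (3 states):
  u0 = rec X. b.a.(X + X + (X + 0)) has moves ··b··> u1
  u1 = a.((rec X. b.a.(X + X + (X + 0))) + (rec X. b.a.(X + X + (X + 0))) + ((rec X. b.a.(X + X + (X + 0))) + 0)) has moves ··a··> u2
  u2 = (rec X. b.a.(X + X + (X + 0))) + (rec X. b.a.(X + X + (X + 0))) + ((rec X. b.a.(X + X + (X + 0))) + 0) has moves ··b··> u1
Reachable graph of Q (3 states):
  v0 = rec X. b.a.(X + X + (X + 0) + 0) has moves ··b··> v1
  v1 = a.((rec X. b.a.(X + X + (X + 0) + 0)) + (rec X. b.a.(X + X + (X + 0) + 0)) + ((rec X. b.a.(X + X + (X + 0) + 0)) + 0) + 0) has moves ··a··> v2
  v2 = (rec X. b.a.(X + X + (X + 0) + 0)) + (rec X. b.a.(X + X + (X + 0) + 0)) + ((rec X. b.a.(X + X + (X + 0) + 0)) + 0) + 0 has moves ··b··> v1
Coarsest stable partition (strong bisimilarity classes):
  B0 = {u0, u2, v0, v2}
  B1 = {u1, v1}
u0 ∈ B0, v0 ∈ B0 → same block

P ~ Q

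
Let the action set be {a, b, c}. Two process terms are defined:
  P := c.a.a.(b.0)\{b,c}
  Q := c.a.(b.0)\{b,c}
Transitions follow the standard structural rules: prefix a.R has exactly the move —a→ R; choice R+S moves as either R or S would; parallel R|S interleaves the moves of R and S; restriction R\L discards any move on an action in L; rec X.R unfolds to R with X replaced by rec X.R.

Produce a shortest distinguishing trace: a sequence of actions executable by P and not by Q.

P's transition system — 4 states:
  p0 = c.a.a.(b.0)\{b,c} has moves —c→ p1
  p1 = a.a.(b.0)\{b,c} has moves —a→ p2
  p2 = a.(b.0)\{b,c} has moves —a→ p3
  p3 = (b.0)\{b,c} has moves ∅
Q's transition system — 3 states:
  q0 = c.a.(b.0)\{b,c} has moves —c→ q1
  q1 = a.(b.0)\{b,c} has moves —a→ q2
  q2 = (b.0)\{b,c} has moves ∅
Trace ⟨caa⟩ through P, begin at {p0}:
  [1] c ⇒ {p1}
  [2] a ⇒ {p2}
  [3] a ⇒ {p3}
  P completes σ.
Trace ⟨caa⟩ through Q, begin at {q0}:
  [1] c ⇒ {q1}
  [2] a ⇒ {q2}
  [3] a ⇒ ∅ (Q stuck)

caa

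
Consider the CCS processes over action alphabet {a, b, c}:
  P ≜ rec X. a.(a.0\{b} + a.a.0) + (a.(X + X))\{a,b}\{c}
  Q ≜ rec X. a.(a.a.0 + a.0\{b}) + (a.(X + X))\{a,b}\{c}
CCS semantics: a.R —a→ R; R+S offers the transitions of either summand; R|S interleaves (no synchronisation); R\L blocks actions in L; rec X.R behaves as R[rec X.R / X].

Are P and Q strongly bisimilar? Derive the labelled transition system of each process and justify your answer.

P ~ Q

LTS(P): 5 reachable states
  m0 = rec X. a.(a.0\{b} + a.a.0) + (a.(X + X))\{a,b}\{c} | --a--▸ m1
  m1 = a.0\{b} + a.a.0 | --a--▸ m2, --a--▸ m3
  m2 = 0\{b} | ·
  m3 = a.0 | --a--▸ m4
  m4 = 0 | ·
LTS(Q): 5 reachable states
  n0 = rec X. a.(a.a.0 + a.0\{b}) + (a.(X + X))\{a,b}\{c} | --a--▸ n1
  n1 = a.a.0 + a.0\{b} | --a--▸ n2, --a--▸ n3
  n2 = 0\{b} | ·
  n3 = a.0 | --a--▸ n4
  n4 = 0 | ·
Partition-refinement fixed point:
  B0 = {m0, n0}
  B1 = {m1, n1}
  B2 = {m2, m4, n2, n4}
  B3 = {m3, n3}
m0 ∈ B0, n0 ∈ B0 → same block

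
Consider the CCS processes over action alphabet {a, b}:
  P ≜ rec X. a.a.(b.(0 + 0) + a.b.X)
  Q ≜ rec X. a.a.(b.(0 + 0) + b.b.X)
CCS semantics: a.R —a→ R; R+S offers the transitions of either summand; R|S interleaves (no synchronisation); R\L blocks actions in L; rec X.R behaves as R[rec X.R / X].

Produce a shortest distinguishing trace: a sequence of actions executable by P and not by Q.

aaa

Reachable graph of P (5 states):
  u0 = rec X. a.a.(b.(0 + 0) + a.b.X) → —a→ u1
  u1 = a.(b.(0 + 0) + a.b.(rec X. a.a.(b.(0 + 0) + a.b.X))) → —a→ u2
  u2 = b.(0 + 0) + a.b.(rec X. a.a.(b.(0 + 0) + a.b.X)) → —a→ u3, —b→ u4
  u3 = b.(rec X. a.a.(b.(0 + 0) + a.b.X)) → —b→ u0
  u4 = 0 + 0 → deadlocked
Reachable graph of Q (5 states):
  v0 = rec X. a.a.(b.(0 + 0) + b.b.X) → —a→ v1
  v1 = a.(b.(0 + 0) + b.b.(rec X. a.a.(b.(0 + 0) + b.b.X))) → —a→ v2
  v2 = b.(0 + 0) + b.b.(rec X. a.a.(b.(0 + 0) + b.b.X)) → —b→ v3, —b→ v4
  v3 = 0 + 0 → deadlocked
  v4 = b.(rec X. a.a.(b.(0 + 0) + b.b.X)) → —b→ v0
Executing aaa from P (initial set {u0}):
  after a @ step 1: {u1}
  after a @ step 2: {u2}
  after a @ step 3: {u3}
  P completes σ.
Executing aaa from Q (initial set {v0}):
  after a @ step 1: {v1}
  after a @ step 2: {v2}
  after a @ step 3: ∅ (Q stuck)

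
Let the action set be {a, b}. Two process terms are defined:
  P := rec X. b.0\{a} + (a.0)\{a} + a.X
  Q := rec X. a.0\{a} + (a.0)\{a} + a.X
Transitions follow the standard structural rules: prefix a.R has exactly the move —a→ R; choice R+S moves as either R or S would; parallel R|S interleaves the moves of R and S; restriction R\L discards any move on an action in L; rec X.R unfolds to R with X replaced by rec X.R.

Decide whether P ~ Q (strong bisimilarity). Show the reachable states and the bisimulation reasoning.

LTS(P): 2 reachable states
  m0 = rec X. b.0\{a} + (a.0)\{a} + a.X :: ··a··> m0, ··b··> m1
  m1 = 0\{a} :: (no moves)
LTS(Q): 2 reachable states
  n0 = rec X. a.0\{a} + (a.0)\{a} + a.X :: ··a··> n0, ··a··> n1
  n1 = 0\{a} :: (no moves)
Partition-refinement fixed point:
  B0 = {m0}
  B1 = {m1, n1}
  B2 = {n0}
m0 ∈ B0, n0 ∈ B2 → different blocks

not bisimilar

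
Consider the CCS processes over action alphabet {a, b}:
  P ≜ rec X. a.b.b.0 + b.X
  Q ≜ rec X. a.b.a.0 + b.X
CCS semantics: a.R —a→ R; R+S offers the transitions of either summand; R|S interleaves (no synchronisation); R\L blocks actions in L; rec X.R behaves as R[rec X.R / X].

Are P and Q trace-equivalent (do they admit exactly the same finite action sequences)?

NO — witness ⟨abb⟩

Reachable graph of P (4 states):
  p0 = rec X. a.b.b.0 + b.X | -a-> p1, -b-> p0
  p1 = b.b.0 | -b-> p2
  p2 = b.0 | -b-> p3
  p3 = 0 | deadlocked
Reachable graph of Q (4 states):
  q0 = rec X. a.b.a.0 + b.X | -a-> q1, -b-> q0
  q1 = b.a.0 | -b-> q2
  q2 = a.0 | -a-> q3
  q3 = 0 | deadlocked
Executing abb from P (initial set {p0}):
  after a @ step 1: {p1}
  after b @ step 2: {p2}
  after b @ step 3: {p3}
  — P admits the full trace.
Executing abb from Q (initial set {q0}):
  after a @ step 1: {q1}
  after b @ step 2: {q2}
  after b @ step 3: ∅  — Q cannot continue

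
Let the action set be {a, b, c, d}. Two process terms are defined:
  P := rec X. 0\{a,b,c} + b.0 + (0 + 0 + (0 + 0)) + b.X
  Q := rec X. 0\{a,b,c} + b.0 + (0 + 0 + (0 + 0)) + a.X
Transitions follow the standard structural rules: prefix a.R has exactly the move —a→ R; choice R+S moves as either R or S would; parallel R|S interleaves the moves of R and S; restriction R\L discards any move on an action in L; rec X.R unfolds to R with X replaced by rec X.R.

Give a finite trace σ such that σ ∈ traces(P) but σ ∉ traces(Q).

bb

LTS(P): 2 reachable states
  p0 = rec X. 0\{a,b,c} + b.0 + (0 + 0 + (0 + 0)) + b.X ⊢ -b-> p0, -b-> p1
  p1 = 0 ⊢ deadlocked
LTS(Q): 2 reachable states
  q0 = rec X. 0\{a,b,c} + b.0 + (0 + 0 + (0 + 0)) + a.X ⊢ -a-> q0, -b-> q1
  q1 = 0 ⊢ deadlocked
Run σ = ⟨bb⟩ on P: start {p0}
  step 1 (b): {p0, p1}
  step 2 (b): {p0, p1}
  ✓ P
Run σ = ⟨bb⟩ on Q: start {q0}
  step 1 (b): {q1}
  step 2 (b): ∅  — Q cannot continue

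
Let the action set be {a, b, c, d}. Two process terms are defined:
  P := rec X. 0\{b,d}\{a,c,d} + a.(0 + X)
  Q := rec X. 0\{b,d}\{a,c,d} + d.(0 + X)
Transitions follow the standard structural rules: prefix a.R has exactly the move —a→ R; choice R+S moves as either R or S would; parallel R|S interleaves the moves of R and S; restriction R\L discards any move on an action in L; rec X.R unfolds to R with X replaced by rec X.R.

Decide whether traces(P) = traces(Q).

LTS(P): 2 reachable states
  p0 = rec X. 0\{b,d}\{a,c,d} + a.(0 + X) → ··a··> p1
  p1 = 0 + (rec X. 0\{b,d}\{a,c,d} + a.(0 + X)) → ··a··> p1
LTS(Q): 2 reachable states
  q0 = rec X. 0\{b,d}\{a,c,d} + d.(0 + X) → ··d··> q1
  q1 = 0 + (rec X. 0\{b,d}\{a,c,d} + d.(0 + X)) → ··d··> q1
Run σ = ⟨a⟩ on P: start {p0}
  after a @ step 1: {p1}
  P completes σ.
Run σ = ⟨a⟩ on Q: start {q0}
  after a @ step 1: ∅ (Q stuck)

traces(P) ≠ traces(Q) — witness ⟨a⟩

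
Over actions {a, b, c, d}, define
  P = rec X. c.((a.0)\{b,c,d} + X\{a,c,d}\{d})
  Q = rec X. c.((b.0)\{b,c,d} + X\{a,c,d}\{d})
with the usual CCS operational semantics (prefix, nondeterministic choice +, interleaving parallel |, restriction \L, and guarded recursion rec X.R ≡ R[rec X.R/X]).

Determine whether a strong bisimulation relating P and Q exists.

NO

LTS(P): 3 reachable states
  m0 = rec X. c.((a.0)\{b,c,d} + X\{a,c,d}\{d}) :: --c--▸ m1
  m1 = (a.0)\{b,c,d} + (rec X. c.((a.0)\{b,c,d} + X\{a,c,d}\{d}))\{a,c,d}\{d} :: --a--▸ m2
  m2 = 0\{b,c,d} :: deadlocked
LTS(Q): 2 reachable states
  n0 = rec X. c.((b.0)\{b,c,d} + X\{a,c,d}\{d}) :: --c--▸ n1
  n1 = (b.0)\{b,c,d} + (rec X. c.((b.0)\{b,c,d} + X\{a,c,d}\{d}))\{a,c,d}\{d} :: deadlocked
Bisimilarity quotient blocks:
  B0 = {m0}
  B1 = {m1}
  B2 = {m2, n1}
  B3 = {n0}
m0 ∈ B0, n0 ∈ B3 → different blocks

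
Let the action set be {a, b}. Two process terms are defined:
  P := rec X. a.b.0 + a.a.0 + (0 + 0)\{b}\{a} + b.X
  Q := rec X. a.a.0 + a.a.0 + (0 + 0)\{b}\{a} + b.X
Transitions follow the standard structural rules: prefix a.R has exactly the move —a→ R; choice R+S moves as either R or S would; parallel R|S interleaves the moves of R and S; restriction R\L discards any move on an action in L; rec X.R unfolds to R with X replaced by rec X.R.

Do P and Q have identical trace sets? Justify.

trace-distinct — witness ⟨ab⟩

P's transition system — 4 states:
  p0 = rec X. a.b.0 + a.a.0 + (0 + 0)\{b}\{a} + b.X | —a→ p1, —a→ p2, —b→ p0
  p1 = a.0 | —a→ p3
  p2 = b.0 | —b→ p3
  p3 = 0 | (no moves)
Q's transition system — 3 states:
  q0 = rec X. a.a.0 + a.a.0 + (0 + 0)\{b}\{a} + b.X | —a→ q1, —b→ q0
  q1 = a.0 | —a→ q2
  q2 = 0 | (no moves)
Run σ = ⟨ab⟩ on P: start {p0}
  step 1 (a): {p1, p2}
  step 2 (b): {p3}
  ✓ P
Run σ = ⟨ab⟩ on Q: start {q0}
  step 1 (a): {q1}
  step 2 (b): ∅  — Q cannot continue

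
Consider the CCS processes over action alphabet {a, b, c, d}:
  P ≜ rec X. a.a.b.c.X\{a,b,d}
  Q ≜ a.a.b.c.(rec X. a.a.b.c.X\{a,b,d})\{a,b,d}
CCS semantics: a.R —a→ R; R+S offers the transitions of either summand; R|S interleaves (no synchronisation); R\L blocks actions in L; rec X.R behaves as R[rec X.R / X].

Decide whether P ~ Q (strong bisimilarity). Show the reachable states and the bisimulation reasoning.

Reachable graph of P (5 states):
  s0 = rec X. a.a.b.c.X\{a,b,d} ⊢ —a→ s1
  s1 = a.b.c.(rec X. a.a.b.c.X\{a,b,d})\{a,b,d} ⊢ —a→ s2
  s2 = b.c.(rec X. a.a.b.c.X\{a,b,d})\{a,b,d} ⊢ —b→ s3
  s3 = c.(rec X. a.a.b.c.X\{a,b,d})\{a,b,d} ⊢ —c→ s4
  s4 = (rec X. a.a.b.c.X\{a,b,d})\{a,b,d} ⊢ stopped
Reachable graph of Q (5 states):
  t0 = a.a.b.c.(rec X. a.a.b.c.X\{a,b,d})\{a,b,d} ⊢ —a→ t1
  t1 = a.b.c.(rec X. a.a.b.c.X\{a,b,d})\{a,b,d} ⊢ —a→ t2
  t2 = b.c.(rec X. a.a.b.c.X\{a,b,d})\{a,b,d} ⊢ —b→ t3
  t3 = c.(rec X. a.a.b.c.X\{a,b,d})\{a,b,d} ⊢ —c→ t4
  t4 = (rec X. a.a.b.c.X\{a,b,d})\{a,b,d} ⊢ stopped
Partition-refinement fixed point:
  B0 = {s0, t0}
  B1 = {s1, t1}
  B2 = {s2, t2}
  B3 = {s3, t3}
  B4 = {s4, t4}
s0 ∈ B0, t0 ∈ B0 → same block

YES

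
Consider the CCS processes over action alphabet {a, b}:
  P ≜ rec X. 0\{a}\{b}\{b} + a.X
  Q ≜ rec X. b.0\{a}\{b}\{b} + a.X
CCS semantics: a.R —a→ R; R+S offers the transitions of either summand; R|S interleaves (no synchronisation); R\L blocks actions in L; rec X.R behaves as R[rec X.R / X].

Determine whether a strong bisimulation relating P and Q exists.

LTS(P): 1 reachable states
  s0 = rec X. 0\{a}\{b}\{b} + a.X | -a-> s0
LTS(Q): 2 reachable states
  t0 = rec X. b.0\{a}\{b}\{b} + a.X | -a-> t0, -b-> t1
  t1 = 0\{a}\{b}\{b} | (no moves)
Bisimilarity quotient blocks:
  B0 = {s0}
  B1 = {t0}
  B2 = {t1}
s0 ∈ B0, t0 ∈ B1 → different blocks

P ≁ Q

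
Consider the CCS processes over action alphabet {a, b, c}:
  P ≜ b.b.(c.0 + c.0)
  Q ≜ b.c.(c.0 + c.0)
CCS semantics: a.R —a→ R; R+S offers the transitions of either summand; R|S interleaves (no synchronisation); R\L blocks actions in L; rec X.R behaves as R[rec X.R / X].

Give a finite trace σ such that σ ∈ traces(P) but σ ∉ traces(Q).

Reachable graph of P (4 states):
  p0 = b.b.(c.0 + c.0) has moves -b-> p1
  p1 = b.(c.0 + c.0) has moves -b-> p2
  p2 = c.0 + c.0 has moves -c-> p3
  p3 = 0 has moves stopped
Reachable graph of Q (4 states):
  q0 = b.c.(c.0 + c.0) has moves -b-> q1
  q1 = c.(c.0 + c.0) has moves -c-> q2
  q2 = c.0 + c.0 has moves -c-> q3
  q3 = 0 has moves stopped
Executing bb from P (initial set {p0}):
  [1] b ⇒ {p1}
  [2] b ⇒ {p2}
  — P admits the full trace.
Executing bb from Q (initial set {q0}):
  [1] b ⇒ {q1}
  [2] b ⇒ ∅ (Q stuck)

bb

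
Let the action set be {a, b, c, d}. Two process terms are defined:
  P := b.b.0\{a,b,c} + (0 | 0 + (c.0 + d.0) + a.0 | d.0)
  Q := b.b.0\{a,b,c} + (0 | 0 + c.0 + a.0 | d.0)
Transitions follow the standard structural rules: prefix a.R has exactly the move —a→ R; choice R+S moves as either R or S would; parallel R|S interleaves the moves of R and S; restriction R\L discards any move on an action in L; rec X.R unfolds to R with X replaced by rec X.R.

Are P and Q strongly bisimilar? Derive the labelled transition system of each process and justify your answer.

Reachable graph of P (7 states):
  p0 = b.b.0\{a,b,c} + (0 | 0 + (c.0 + d.0) + a.0 | d.0) | --a--▸ p1, --b--▸ p2, --c--▸ p3, --d--▸ p3, --d--▸ p4
  p1 = 0 | d.0 | --d--▸ p5
  p2 = b.0\{a,b,c} | --b--▸ p6
  p3 = 0 | stopped
  p4 = a.0 | 0 | --a--▸ p5
  p5 = 0 | 0 | stopped
  p6 = 0\{a,b,c} | stopped
Reachable graph of Q (7 states):
  q0 = b.b.0\{a,b,c} + (0 | 0 + c.0 + a.0 | d.0) | --a--▸ q1, --b--▸ q2, --c--▸ q3, --d--▸ q4
  q1 = 0 | d.0 | --d--▸ q5
  q2 = b.0\{a,b,c} | --b--▸ q6
  q3 = 0 | stopped
  q4 = a.0 | 0 | --a--▸ q5
  q5 = 0 | 0 | stopped
  q6 = 0\{a,b,c} | stopped
Coarsest stable partition (strong bisimilarity classes):
  B0 = {p0}
  B1 = {p1, q1}
  B2 = {p3, p5, p6, q3, q5, q6}
  B3 = {p4, q4}
  B4 = {p2, q2}
  B5 = {q0}
p0 ∈ B0, q0 ∈ B5 → different blocks

not bisimilar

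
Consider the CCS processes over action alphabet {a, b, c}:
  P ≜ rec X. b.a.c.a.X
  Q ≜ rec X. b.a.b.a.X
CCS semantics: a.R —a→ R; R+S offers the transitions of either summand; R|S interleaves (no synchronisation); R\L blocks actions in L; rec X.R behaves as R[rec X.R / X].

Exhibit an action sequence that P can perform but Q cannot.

bac

LTS(P): 4 reachable states
  p0 = rec X. b.a.c.a.X → --b--▸ p1
  p1 = a.c.a.(rec X. b.a.c.a.X) → --a--▸ p2
  p2 = c.a.(rec X. b.a.c.a.X) → --c--▸ p3
  p3 = a.(rec X. b.a.c.a.X) → --a--▸ p0
LTS(Q): 4 reachable states
  q0 = rec X. b.a.b.a.X → --b--▸ q1
  q1 = a.b.a.(rec X. b.a.b.a.X) → --a--▸ q2
  q2 = b.a.(rec X. b.a.b.a.X) → --b--▸ q3
  q3 = a.(rec X. b.a.b.a.X) → --a--▸ q0
Trace ⟨bac⟩ through P, begin at {p0}:
  step 1 (b): {p1}
  step 2 (a): {p2}
  step 3 (c): {p3}
  P completes σ.
Trace ⟨bac⟩ through Q, begin at {q0}:
  step 1 (b): {q1}
  step 2 (a): {q2}
  step 3 (c): ∅  — Q cannot continue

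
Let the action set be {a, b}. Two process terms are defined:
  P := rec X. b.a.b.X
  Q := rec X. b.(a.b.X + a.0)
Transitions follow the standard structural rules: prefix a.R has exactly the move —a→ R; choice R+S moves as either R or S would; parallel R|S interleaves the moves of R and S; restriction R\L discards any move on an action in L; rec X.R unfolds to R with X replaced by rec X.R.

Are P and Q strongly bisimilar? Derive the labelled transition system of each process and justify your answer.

NO

LTS(P): 3 reachable states
  m0 = rec X. b.a.b.X has moves —b→ m1
  m1 = a.b.(rec X. b.a.b.X) has moves —a→ m2
  m2 = b.(rec X. b.a.b.X) has moves —b→ m0
LTS(Q): 4 reachable states
  n0 = rec X. b.(a.b.X + a.0) has moves —b→ n1
  n1 = a.b.(rec X. b.(a.b.X + a.0)) + a.0 has moves —a→ n2, —a→ n3
  n2 = 0 has moves ∅
  n3 = b.(rec X. b.(a.b.X + a.0)) has moves —b→ n0
Coarsest stable partition (strong bisimilarity classes):
  B0 = {m0}
  B1 = {m1}
  B2 = {m2}
  B3 = {n0}
  B4 = {n1}
  B5 = {n2}
  B6 = {n3}
m0 ∈ B0, n0 ∈ B3 → different blocks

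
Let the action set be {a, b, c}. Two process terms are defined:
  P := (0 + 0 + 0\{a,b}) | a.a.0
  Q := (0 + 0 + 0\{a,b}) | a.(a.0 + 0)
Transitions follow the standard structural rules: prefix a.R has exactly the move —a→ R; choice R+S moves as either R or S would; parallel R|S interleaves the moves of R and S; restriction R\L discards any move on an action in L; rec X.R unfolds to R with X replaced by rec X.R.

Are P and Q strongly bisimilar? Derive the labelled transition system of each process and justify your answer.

bisimilar

Reachable graph of P (3 states):
  m0 = (0 + 0 + 0\{a,b}) | a.a.0 :: —a→ m1
  m1 = (0 + 0 + 0\{a,b}) | a.0 :: —a→ m2
  m2 = (0 + 0 + 0\{a,b}) | 0 :: (no moves)
Reachable graph of Q (3 states):
  n0 = (0 + 0 + 0\{a,b}) | a.(a.0 + 0) :: —a→ n1
  n1 = (0 + 0 + 0\{a,b}) | (a.0 + 0) :: —a→ n2
  n2 = (0 + 0 + 0\{a,b}) | 0 :: (no moves)
Partition-refinement fixed point:
  B0 = {m0, n0}
  B1 = {m1, n1}
  B2 = {m2, n2}
m0 ∈ B0, n0 ∈ B0 → same block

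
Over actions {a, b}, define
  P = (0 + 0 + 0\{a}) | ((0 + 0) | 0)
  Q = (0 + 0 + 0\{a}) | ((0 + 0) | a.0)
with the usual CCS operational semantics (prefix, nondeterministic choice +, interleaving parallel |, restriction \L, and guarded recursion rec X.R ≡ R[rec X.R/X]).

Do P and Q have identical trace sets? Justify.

traces(P) ≠ traces(Q) — witness ⟨a⟩

Reachable graph of P (1 states):
  m0 = (0 + 0 + 0\{a}) | ((0 + 0) | 0) has moves (no moves)
Reachable graph of Q (2 states):
  n0 = (0 + 0 + 0\{a}) | ((0 + 0) | a.0) has moves -a-> n1
  n1 = (0 + 0 + 0\{a}) | ((0 + 0) | 0) has moves (no moves)
Executing a from Q (initial set {n0}):
  [1] a ⇒ {n1}
  — Q admits the full trace.
Executing a from P (initial set {m0}):
  [1] a ⇒ ∅  — P cannot continue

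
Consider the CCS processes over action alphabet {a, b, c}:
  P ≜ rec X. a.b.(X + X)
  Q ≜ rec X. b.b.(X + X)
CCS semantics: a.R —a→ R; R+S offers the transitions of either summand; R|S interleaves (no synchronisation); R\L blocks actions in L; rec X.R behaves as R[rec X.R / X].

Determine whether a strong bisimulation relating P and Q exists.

NO

P's transition system — 3 states:
  s0 = rec X. a.b.(X + X) → ··a··> s1
  s1 = b.((rec X. a.b.(X + X)) + (rec X. a.b.(X + X))) → ··b··> s2
  s2 = (rec X. a.b.(X + X)) + (rec X. a.b.(X + X)) → ··a··> s1
Q's transition system — 3 states:
  t0 = rec X. b.b.(X + X) → ··b··> t1
  t1 = b.((rec X. b.b.(X + X)) + (rec X. b.b.(X + X))) → ··b··> t2
  t2 = (rec X. b.b.(X + X)) + (rec X. b.b.(X + X)) → ··b··> t1
Coarsest stable partition (strong bisimilarity classes):
  B0 = {s0, s2}
  B1 = {s1}
  B2 = {t0, t1, t2}
s0 ∈ B0, t0 ∈ B2 → different blocks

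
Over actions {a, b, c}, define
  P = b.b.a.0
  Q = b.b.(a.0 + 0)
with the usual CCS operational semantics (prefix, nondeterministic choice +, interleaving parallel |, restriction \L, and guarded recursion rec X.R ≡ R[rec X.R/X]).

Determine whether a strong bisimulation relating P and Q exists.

bisimilar

P's transition system — 4 states:
  u0 = b.b.a.0 | --b--▸ u1
  u1 = b.a.0 | --b--▸ u2
  u2 = a.0 | --a--▸ u3
  u3 = 0 | ∅
Q's transition system — 4 states:
  v0 = b.b.(a.0 + 0) | --b--▸ v1
  v1 = b.(a.0 + 0) | --b--▸ v2
  v2 = a.0 + 0 | --a--▸ v3
  v3 = 0 | ∅
Coarsest stable partition (strong bisimilarity classes):
  B0 = {u0, v0}
  B1 = {u1, v1}
  B2 = {u2, v2}
  B3 = {u3, v3}
u0 ∈ B0, v0 ∈ B0 → same block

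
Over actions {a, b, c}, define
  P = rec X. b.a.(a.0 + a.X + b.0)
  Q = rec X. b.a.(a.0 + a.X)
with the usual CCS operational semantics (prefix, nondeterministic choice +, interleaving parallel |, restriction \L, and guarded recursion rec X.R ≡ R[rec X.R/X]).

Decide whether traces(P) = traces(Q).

NO — witness ⟨bab⟩

P's transition system — 4 states:
  s0 = rec X. b.a.(a.0 + a.X + b.0) ⊢ ··b··> s1
  s1 = a.(a.0 + a.(rec X. b.a.(a.0 + a.X + b.0)) + b.0) ⊢ ··a··> s2
  s2 = a.0 + a.(rec X. b.a.(a.0 + a.X + b.0)) + b.0 ⊢ ··a··> s0, ··a··> s3, ··b··> s3
  s3 = 0 ⊢ deadlocked
Q's transition system — 4 states:
  t0 = rec X. b.a.(a.0 + a.X) ⊢ ··b··> t1
  t1 = a.(a.0 + a.(rec X. b.a.(a.0 + a.X))) ⊢ ··a··> t2
  t2 = a.0 + a.(rec X. b.a.(a.0 + a.X)) ⊢ ··a··> t0, ··a··> t3
  t3 = 0 ⊢ deadlocked
Executing bab from P (initial set {s0}):
  [1] b ⇒ {s1}
  [2] a ⇒ {s2}
  [3] b ⇒ {s3}
  — P admits the full trace.
Executing bab from Q (initial set {t0}):
  [1] b ⇒ {t1}
  [2] a ⇒ {t2}
  [3] b ⇒ ∅ (Q stuck)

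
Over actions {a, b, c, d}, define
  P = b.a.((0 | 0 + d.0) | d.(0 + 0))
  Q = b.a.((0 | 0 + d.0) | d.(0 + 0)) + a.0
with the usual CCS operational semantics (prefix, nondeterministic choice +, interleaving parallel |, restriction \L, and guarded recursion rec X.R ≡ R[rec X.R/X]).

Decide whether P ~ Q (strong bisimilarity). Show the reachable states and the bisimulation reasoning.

NO

LTS(P): 6 reachable states
  p0 = b.a.((0 | 0 + d.0) | d.(0 + 0)) has moves -b-> p1
  p1 = a.((0 | 0 + d.0) | d.(0 + 0)) has moves -a-> p2
  p2 = (0 | 0 + d.0) | d.(0 + 0) has moves -d-> p3, -d-> p4
  p3 = (0 | 0 + d.0) | (0 + 0) has moves -d-> p5
  p4 = 0 | d.(0 + 0) has moves -d-> p5
  p5 = 0 | (0 + 0) has moves ·
LTS(Q): 7 reachable states
  q0 = b.a.((0 | 0 + d.0) | d.(0 + 0)) + a.0 has moves -a-> q1, -b-> q2
  q1 = 0 has moves ·
  q2 = a.((0 | 0 + d.0) | d.(0 + 0)) has moves -a-> q3
  q3 = (0 | 0 + d.0) | d.(0 + 0) has moves -d-> q4, -d-> q5
  q4 = (0 | 0 + d.0) | (0 + 0) has moves -d-> q6
  q5 = 0 | d.(0 + 0) has moves -d-> q6
  q6 = 0 | (0 + 0) has moves ·
Bisimilarity quotient blocks:
  B0 = {p0}
  B1 = {p1, q2}
  B2 = {p2, q3}
  B3 = {p3, p4, q4, q5}
  B4 = {p5, q1, q6}
  B5 = {q0}
p0 ∈ B0, q0 ∈ B5 → different blocks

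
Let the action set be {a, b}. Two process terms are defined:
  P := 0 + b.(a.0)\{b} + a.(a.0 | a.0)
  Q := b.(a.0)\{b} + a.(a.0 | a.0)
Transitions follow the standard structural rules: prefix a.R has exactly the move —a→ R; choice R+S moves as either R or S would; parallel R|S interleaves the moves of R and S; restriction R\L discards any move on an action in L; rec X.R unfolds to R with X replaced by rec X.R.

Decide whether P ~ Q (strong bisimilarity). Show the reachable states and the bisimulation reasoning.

YES

Reachable graph of P (7 states):
  p0 = 0 + b.(a.0)\{b} + a.(a.0 | a.0) :: -a-> p1, -b-> p2
  p1 = a.0 | a.0 :: -a-> p3, -a-> p4
  p2 = (a.0)\{b} :: -a-> p5
  p3 = 0 | a.0 :: -a-> p6
  p4 = a.0 | 0 :: -a-> p6
  p5 = 0\{b} :: deadlocked
  p6 = 0 | 0 :: deadlocked
Reachable graph of Q (7 states):
  q0 = b.(a.0)\{b} + a.(a.0 | a.0) :: -a-> q1, -b-> q2
  q1 = a.0 | a.0 :: -a-> q3, -a-> q4
  q2 = (a.0)\{b} :: -a-> q5
  q3 = 0 | a.0 :: -a-> q6
  q4 = a.0 | 0 :: -a-> q6
  q5 = 0\{b} :: deadlocked
  q6 = 0 | 0 :: deadlocked
Bisimilarity quotient blocks:
  B0 = {p0, q0}
  B1 = {p1, q1}
  B2 = {p2, p3, p4, q2, q3, q4}
  B3 = {p5, p6, q5, q6}
p0 ∈ B0, q0 ∈ B0 → same block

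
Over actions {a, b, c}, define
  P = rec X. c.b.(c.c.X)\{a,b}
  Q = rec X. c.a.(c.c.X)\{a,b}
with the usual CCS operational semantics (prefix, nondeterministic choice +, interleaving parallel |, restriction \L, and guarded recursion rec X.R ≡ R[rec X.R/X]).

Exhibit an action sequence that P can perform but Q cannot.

cb

Reachable graph of P (6 states):
  s0 = rec X. c.b.(c.c.X)\{a,b} :: -c-> s1
  s1 = b.(c.c.(rec X. c.b.(c.c.X)\{a,b}))\{a,b} :: -b-> s2
  s2 = (c.c.(rec X. c.b.(c.c.X)\{a,b}))\{a,b} :: -c-> s3
  s3 = (c.(rec X. c.b.(c.c.X)\{a,b}))\{a,b} :: -c-> s4
  s4 = (rec X. c.b.(c.c.X)\{a,b})\{a,b} :: -c-> s5
  s5 = (b.(c.c.(rec X. c.b.(c.c.X)\{a,b}))\{a,b})\{a,b} :: stopped
Reachable graph of Q (6 states):
  t0 = rec X. c.a.(c.c.X)\{a,b} :: -c-> t1
  t1 = a.(c.c.(rec X. c.a.(c.c.X)\{a,b}))\{a,b} :: -a-> t2
  t2 = (c.c.(rec X. c.a.(c.c.X)\{a,b}))\{a,b} :: -c-> t3
  t3 = (c.(rec X. c.a.(c.c.X)\{a,b}))\{a,b} :: -c-> t4
  t4 = (rec X. c.a.(c.c.X)\{a,b})\{a,b} :: -c-> t5
  t5 = (a.(c.c.(rec X. c.a.(c.c.X)\{a,b}))\{a,b})\{a,b} :: stopped
Trace ⟨cb⟩ through P, begin at {s0}:
  step 1 (c): {s1}
  step 2 (b): {s2}
  — P admits the full trace.
Trace ⟨cb⟩ through Q, begin at {t0}:
  step 1 (c): {t1}
  step 2 (b): ∅  — Q cannot continue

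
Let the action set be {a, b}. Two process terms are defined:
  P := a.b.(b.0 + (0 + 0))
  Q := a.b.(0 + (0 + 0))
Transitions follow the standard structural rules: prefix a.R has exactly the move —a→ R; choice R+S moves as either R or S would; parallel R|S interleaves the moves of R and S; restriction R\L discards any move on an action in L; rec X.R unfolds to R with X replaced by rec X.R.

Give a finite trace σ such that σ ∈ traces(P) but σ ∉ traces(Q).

abb

LTS(P): 4 reachable states
  p0 = a.b.(b.0 + (0 + 0)) ⊢ —a→ p1
  p1 = b.(b.0 + (0 + 0)) ⊢ —b→ p2
  p2 = b.0 + (0 + 0) ⊢ —b→ p3
  p3 = 0 ⊢ deadlocked
LTS(Q): 3 reachable states
  q0 = a.b.(0 + (0 + 0)) ⊢ —a→ q1
  q1 = b.(0 + (0 + 0)) ⊢ —b→ q2
  q2 = 0 + (0 + 0) ⊢ deadlocked
Run σ = ⟨abb⟩ on P: start {p0}
  step 1 (a): {p1}
  step 2 (b): {p2}
  step 3 (b): {p3}
  P completes σ.
Run σ = ⟨abb⟩ on Q: start {q0}
  step 1 (a): {q1}
  step 2 (b): {q2}
  step 3 (b): ∅  — Q cannot continue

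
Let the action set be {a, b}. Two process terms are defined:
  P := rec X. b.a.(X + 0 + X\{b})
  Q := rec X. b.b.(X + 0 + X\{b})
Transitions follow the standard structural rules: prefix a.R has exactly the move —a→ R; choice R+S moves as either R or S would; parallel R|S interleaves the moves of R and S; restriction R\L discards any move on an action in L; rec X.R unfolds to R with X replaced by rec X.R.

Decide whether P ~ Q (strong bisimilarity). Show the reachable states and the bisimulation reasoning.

P's transition system — 3 states:
  m0 = rec X. b.a.(X + 0 + X\{b}) ⊢ —b→ m1
  m1 = a.((rec X. b.a.(X + 0 + X\{b})) + 0 + (rec X. b.a.(X + 0 + X\{b}))\{b}) ⊢ —a→ m2
  m2 = (rec X. b.a.(X + 0 + X\{b})) + 0 + (rec X. b.a.(X + 0 + X\{b}))\{b} ⊢ —b→ m1
Q's transition system — 3 states:
  n0 = rec X. b.b.(X + 0 + X\{b}) ⊢ —b→ n1
  n1 = b.((rec X. b.b.(X + 0 + X\{b})) + 0 + (rec X. b.b.(X + 0 + X\{b}))\{b}) ⊢ —b→ n2
  n2 = (rec X. b.b.(X + 0 + X\{b})) + 0 + (rec X. b.b.(X + 0 + X\{b}))\{b} ⊢ —b→ n1
Bisimilarity quotient blocks:
  B0 = {m0, m2}
  B1 = {m1}
  B2 = {n0, n1, n2}
m0 ∈ B0, n0 ∈ B2 → different blocks

NO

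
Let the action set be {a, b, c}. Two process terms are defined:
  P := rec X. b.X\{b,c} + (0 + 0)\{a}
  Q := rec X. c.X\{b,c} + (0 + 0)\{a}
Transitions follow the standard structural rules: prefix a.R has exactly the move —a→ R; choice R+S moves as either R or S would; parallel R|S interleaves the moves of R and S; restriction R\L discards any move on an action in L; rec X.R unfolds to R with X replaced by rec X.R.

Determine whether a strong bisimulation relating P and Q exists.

NO

Reachable graph of P (2 states):
  u0 = rec X. b.X\{b,c} + (0 + 0)\{a} → ··b··> u1
  u1 = (rec X. b.X\{b,c} + (0 + 0)\{a})\{b,c} → ·
Reachable graph of Q (2 states):
  v0 = rec X. c.X\{b,c} + (0 + 0)\{a} → ··c··> v1
  v1 = (rec X. c.X\{b,c} + (0 + 0)\{a})\{b,c} → ·
Bisimilarity quotient blocks:
  B0 = {u0}
  B1 = {u1, v1}
  B2 = {v0}
u0 ∈ B0, v0 ∈ B2 → different blocks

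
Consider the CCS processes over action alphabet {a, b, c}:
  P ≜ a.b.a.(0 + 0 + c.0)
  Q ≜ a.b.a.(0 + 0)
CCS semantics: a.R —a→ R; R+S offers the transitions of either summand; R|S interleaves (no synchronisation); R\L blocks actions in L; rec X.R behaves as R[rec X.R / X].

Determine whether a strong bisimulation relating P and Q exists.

P ≁ Q

Reachable graph of P (5 states):
  s0 = a.b.a.(0 + 0 + c.0) ⊢ =a=> s1
  s1 = b.a.(0 + 0 + c.0) ⊢ =b=> s2
  s2 = a.(0 + 0 + c.0) ⊢ =a=> s3
  s3 = 0 + 0 + c.0 ⊢ =c=> s4
  s4 = 0 ⊢ stopped
Reachable graph of Q (4 states):
  t0 = a.b.a.(0 + 0) ⊢ =a=> t1
  t1 = b.a.(0 + 0) ⊢ =b=> t2
  t2 = a.(0 + 0) ⊢ =a=> t3
  t3 = 0 + 0 ⊢ stopped
Partition-refinement fixed point:
  B0 = {s0}
  B1 = {s1}
  B2 = {s2}
  B3 = {s3}
  B4 = {s4, t3}
  B5 = {t0}
  B6 = {t1}
  B7 = {t2}
s0 ∈ B0, t0 ∈ B5 → different blocks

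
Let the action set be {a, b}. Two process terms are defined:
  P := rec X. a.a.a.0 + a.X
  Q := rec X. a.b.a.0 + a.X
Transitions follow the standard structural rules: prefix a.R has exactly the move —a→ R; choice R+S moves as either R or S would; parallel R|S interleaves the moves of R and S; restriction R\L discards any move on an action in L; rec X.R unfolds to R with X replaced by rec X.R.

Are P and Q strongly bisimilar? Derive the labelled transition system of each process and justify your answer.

LTS(P): 4 reachable states
  m0 = rec X. a.a.a.0 + a.X → -a-> m0, -a-> m1
  m1 = a.a.0 → -a-> m2
  m2 = a.0 → -a-> m3
  m3 = 0 → ∅
LTS(Q): 4 reachable states
  n0 = rec X. a.b.a.0 + a.X → -a-> n0, -a-> n1
  n1 = b.a.0 → -b-> n2
  n2 = a.0 → -a-> n3
  n3 = 0 → ∅
Partition-refinement fixed point:
  B0 = {m0}
  B1 = {m1}
  B2 = {m2, n2}
  B3 = {m3, n3}
  B4 = {n0}
  B5 = {n1}
m0 ∈ B0, n0 ∈ B4 → different blocks

not bisimilar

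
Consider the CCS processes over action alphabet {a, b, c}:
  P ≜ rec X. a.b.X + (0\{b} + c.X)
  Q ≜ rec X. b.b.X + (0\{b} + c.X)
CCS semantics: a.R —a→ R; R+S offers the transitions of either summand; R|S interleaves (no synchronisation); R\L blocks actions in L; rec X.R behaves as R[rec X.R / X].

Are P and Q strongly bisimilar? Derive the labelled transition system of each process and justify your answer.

P's transition system — 2 states:
  s0 = rec X. a.b.X + (0\{b} + c.X) :: =a=> s1, =c=> s0
  s1 = b.(rec X. a.b.X + (0\{b} + c.X)) :: =b=> s0
Q's transition system — 2 states:
  t0 = rec X. b.b.X + (0\{b} + c.X) :: =b=> t1, =c=> t0
  t1 = b.(rec X. b.b.X + (0\{b} + c.X)) :: =b=> t0
Coarsest stable partition (strong bisimilarity classes):
  B0 = {s0}
  B1 = {s1}
  B2 = {t0}
  B3 = {t1}
s0 ∈ B0, t0 ∈ B2 → different blocks

NO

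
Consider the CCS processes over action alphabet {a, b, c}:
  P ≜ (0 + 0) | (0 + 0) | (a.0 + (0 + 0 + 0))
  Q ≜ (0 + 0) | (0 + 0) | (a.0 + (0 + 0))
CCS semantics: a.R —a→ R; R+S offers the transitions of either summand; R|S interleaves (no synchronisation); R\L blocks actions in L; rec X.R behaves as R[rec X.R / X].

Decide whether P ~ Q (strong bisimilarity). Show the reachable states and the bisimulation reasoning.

P ~ Q

LTS(P): 2 reachable states
  s0 = (0 + 0) | (0 + 0) | (a.0 + (0 + 0 + 0)) | =a=> s1
  s1 = (0 + 0) | (0 + 0) | 0 | deadlocked
LTS(Q): 2 reachable states
  t0 = (0 + 0) | (0 + 0) | (a.0 + (0 + 0)) | =a=> t1
  t1 = (0 + 0) | (0 + 0) | 0 | deadlocked
Coarsest stable partition (strong bisimilarity classes):
  B0 = {s0, t0}
  B1 = {s1, t1}
s0 ∈ B0, t0 ∈ B0 → same block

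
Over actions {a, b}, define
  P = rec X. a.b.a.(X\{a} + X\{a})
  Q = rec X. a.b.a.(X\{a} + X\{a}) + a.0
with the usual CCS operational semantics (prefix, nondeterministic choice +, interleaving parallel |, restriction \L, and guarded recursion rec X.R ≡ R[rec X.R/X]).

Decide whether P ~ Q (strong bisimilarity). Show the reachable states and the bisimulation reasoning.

P's transition system — 4 states:
  m0 = rec X. a.b.a.(X\{a} + X\{a}) has moves ··a··> m1
  m1 = b.a.((rec X. a.b.a.(X\{a} + X\{a}))\{a} + (rec X. a.b.a.(X\{a} + X\{a}))\{a}) has moves ··b··> m2
  m2 = a.((rec X. a.b.a.(X\{a} + X\{a}))\{a} + (rec X. a.b.a.(X\{a} + X\{a}))\{a}) has moves ··a··> m3
  m3 = (rec X. a.b.a.(X\{a} + X\{a}))\{a} + (rec X. a.b.a.(X\{a} + X\{a}))\{a} has moves (no moves)
Q's transition system — 5 states:
  n0 = rec X. a.b.a.(X\{a} + X\{a}) + a.0 has moves ··a··> n1, ··a··> n2
  n1 = 0 has moves (no moves)
  n2 = b.a.((rec X. a.b.a.(X\{a} + X\{a}) + a.0)\{a} + (rec X. a.b.a.(X\{a} + X\{a}) + a.0)\{a}) has moves ··b··> n3
  n3 = a.((rec X. a.b.a.(X\{a} + X\{a}) + a.0)\{a} + (rec X. a.b.a.(X\{a} + X\{a}) + a.0)\{a}) has moves ··a··> n4
  n4 = (rec X. a.b.a.(X\{a} + X\{a}) + a.0)\{a} + (rec X. a.b.a.(X\{a} + X\{a}) + a.0)\{a} has moves (no moves)
Coarsest stable partition (strong bisimilarity classes):
  B0 = {m0}
  B1 = {m1, n2}
  B2 = {m2, n3}
  B3 = {m3, n1, n4}
  B4 = {n0}
m0 ∈ B0, n0 ∈ B4 → different blocks

not bisimilar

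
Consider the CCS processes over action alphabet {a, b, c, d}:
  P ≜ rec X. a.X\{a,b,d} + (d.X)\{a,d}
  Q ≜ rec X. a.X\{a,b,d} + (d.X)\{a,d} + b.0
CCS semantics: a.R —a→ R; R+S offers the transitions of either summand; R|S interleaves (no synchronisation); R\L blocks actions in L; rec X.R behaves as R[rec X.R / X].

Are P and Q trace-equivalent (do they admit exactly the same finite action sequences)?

P's transition system — 2 states:
  u0 = rec X. a.X\{a,b,d} + (d.X)\{a,d} | =a=> u1
  u1 = (rec X. a.X\{a,b,d} + (d.X)\{a,d})\{a,b,d} | ∅
Q's transition system — 3 states:
  v0 = rec X. a.X\{a,b,d} + (d.X)\{a,d} + b.0 | =a=> v1, =b=> v2
  v1 = (rec X. a.X\{a,b,d} + (d.X)\{a,d} + b.0)\{a,b,d} | ∅
  v2 = 0 | ∅
Executing b from Q (initial set {v0}):
  [1] b ⇒ {v2}
  — Q admits the full trace.
Executing b from P (initial set {u0}):
  [1] b ⇒ ∅  — P cannot continue

traces(P) ≠ traces(Q) — witness ⟨b⟩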